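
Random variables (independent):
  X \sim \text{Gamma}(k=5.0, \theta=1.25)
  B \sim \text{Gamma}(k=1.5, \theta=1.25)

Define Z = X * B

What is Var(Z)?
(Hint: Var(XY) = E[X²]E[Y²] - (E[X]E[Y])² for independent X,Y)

Var(XY) = E[X²]E[Y²] - (E[X]E[Y])²
E[X] = 6.25, Var(X) = 7.8125
E[B] = 1.875, Var(B) = 2.34375
E[X²] = 7.8125 + 6.25² = 46.875
E[B²] = 2.34375 + 1.875² = 5.859375
Var(Z) = 46.875*5.859375 - (6.25*1.875)²
= 274.6582 - 137.3291 = 137.3291

137.3291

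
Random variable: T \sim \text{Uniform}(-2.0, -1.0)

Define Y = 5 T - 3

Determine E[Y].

For Y = 5T - 3:
E[Y] = 5 * E[T] - 3
E[T] = (-2 - 1)/2 = -1.5
E[Y] = 5 * (-1.5) - 3 = -10.5

-10.5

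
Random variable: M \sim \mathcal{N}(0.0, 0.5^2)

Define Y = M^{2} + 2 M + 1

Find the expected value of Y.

E[Y] = 1*E[M²] + 2*E[M] + 1
E[M] = 0
E[M²] = Var(M) + (E[M])² = 0.25 + 0 = 0.25
E[Y] = 1*0.25 + 2*0 + 1 = 1.25

1.25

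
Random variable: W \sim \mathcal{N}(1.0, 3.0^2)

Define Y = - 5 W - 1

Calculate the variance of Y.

For Y = aW + b: Var(Y) = a² * Var(W)
Var(W) = 3.0^2 = 9
Var(Y) = (-5)² * 9 = 25 * 9 = 225

225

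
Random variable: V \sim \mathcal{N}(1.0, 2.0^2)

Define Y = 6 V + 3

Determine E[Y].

For Y = 6V + 3:
E[Y] = 6 * E[V] + 3
E[V] = 1.0 = 1
E[Y] = 6 * 1 + 3 = 9

9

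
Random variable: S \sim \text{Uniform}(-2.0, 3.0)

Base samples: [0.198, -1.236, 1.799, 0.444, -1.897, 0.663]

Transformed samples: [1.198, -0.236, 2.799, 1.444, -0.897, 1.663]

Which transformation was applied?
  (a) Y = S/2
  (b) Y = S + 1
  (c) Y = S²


Checking option (b) Y = S + 1:
  S = 0.198 -> Y = 1.198 ✓
  S = -1.236 -> Y = -0.236 ✓
  S = 1.799 -> Y = 2.799 ✓
All samples match this transformation.

(b) S + 1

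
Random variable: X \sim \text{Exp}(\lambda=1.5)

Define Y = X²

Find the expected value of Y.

E[X²] = Var(X) + (E[X])² = 0.44444444 + 0.44444444 = 0.88888889

0.88888889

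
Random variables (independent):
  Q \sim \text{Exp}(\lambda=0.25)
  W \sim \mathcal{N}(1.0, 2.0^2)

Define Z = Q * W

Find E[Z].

For independent RVs: E[XY] = E[X]*E[Y]
E[Q] = 4
E[W] = 1
E[Z] = 4 * 1 = 4

4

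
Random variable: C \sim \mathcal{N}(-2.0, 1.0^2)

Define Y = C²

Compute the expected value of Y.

Using E[X²] = Var(X) + (E[X])²:
E[C] = -2
Var(C) = 1.0^2 = 1
E[C²] = 1 + (-2)² = 1 + 4 = 5

5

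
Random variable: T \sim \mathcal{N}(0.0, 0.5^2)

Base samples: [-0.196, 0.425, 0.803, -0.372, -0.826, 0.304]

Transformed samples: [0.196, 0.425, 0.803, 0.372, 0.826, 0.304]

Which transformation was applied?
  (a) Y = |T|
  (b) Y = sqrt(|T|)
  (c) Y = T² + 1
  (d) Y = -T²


Checking option (a) Y = |T|:
  T = -0.196 -> Y = 0.196 ✓
  T = 0.425 -> Y = 0.425 ✓
  T = 0.803 -> Y = 0.803 ✓
All samples match this transformation.

(a) |T|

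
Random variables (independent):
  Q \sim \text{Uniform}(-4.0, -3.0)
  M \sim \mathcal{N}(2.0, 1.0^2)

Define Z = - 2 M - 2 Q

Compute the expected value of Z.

E[Z] = -2*E[Q] - 2*E[M]
E[Q] = -3.5
E[M] = 2
E[Z] = -2*(-3.5) - 2*2 = 3

3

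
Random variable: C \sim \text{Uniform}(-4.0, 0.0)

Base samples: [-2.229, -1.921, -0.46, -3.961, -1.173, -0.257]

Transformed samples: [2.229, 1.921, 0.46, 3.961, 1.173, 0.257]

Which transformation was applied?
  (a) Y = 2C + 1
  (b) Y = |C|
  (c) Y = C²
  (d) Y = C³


Checking option (b) Y = |C|:
  C = -2.229 -> Y = 2.229 ✓
  C = -1.921 -> Y = 1.921 ✓
  C = -0.46 -> Y = 0.46 ✓
All samples match this transformation.

(b) |C|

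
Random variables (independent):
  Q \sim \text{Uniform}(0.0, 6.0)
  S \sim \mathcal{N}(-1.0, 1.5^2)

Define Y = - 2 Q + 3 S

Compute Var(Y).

For independent RVs: Var(aX + bY) = a²Var(X) + b²Var(Y)
Var(Q) = 3
Var(S) = 2.25
Var(Y) = (-2)²*3 + 3²*2.25
= 4*3 + 9*2.25 = 32.25

32.25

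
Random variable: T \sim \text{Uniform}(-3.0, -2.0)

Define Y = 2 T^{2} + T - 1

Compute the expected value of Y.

E[Y] = 2*E[T²] + 1*E[T] - 1
E[T] = -2.5
E[T²] = Var(T) + (E[T])² = 0.083333333 + 6.25 = 6.3333333
E[Y] = 2*6.3333333 + 1*(-2.5) - 1 = 9.1666667

9.1666667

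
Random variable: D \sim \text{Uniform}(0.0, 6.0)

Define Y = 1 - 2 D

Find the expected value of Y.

For Y = -2D + 1:
E[Y] = -2 * E[D] + 1
E[D] = (0 + 6)/2 = 3
E[Y] = -2 * 3 + 1 = -5

-5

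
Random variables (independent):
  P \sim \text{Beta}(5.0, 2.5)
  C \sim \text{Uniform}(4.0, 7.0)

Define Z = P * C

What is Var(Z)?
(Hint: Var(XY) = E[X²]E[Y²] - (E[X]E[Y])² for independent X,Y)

Var(XY) = E[X²]E[Y²] - (E[X]E[Y])²
E[P] = 0.66666667, Var(P) = 0.026143791
E[C] = 5.5, Var(C) = 0.75
E[P²] = 0.026143791 + 0.66666667² = 0.47058824
E[C²] = 0.75 + 5.5² = 31
Var(Z) = 0.47058824*31 - (0.66666667*5.5)²
= 14.588235 - 13.444444 = 1.1437908

1.1437908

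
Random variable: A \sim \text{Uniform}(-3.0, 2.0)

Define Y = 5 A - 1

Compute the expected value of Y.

For Y = 5A - 1:
E[Y] = 5 * E[A] - 1
E[A] = (-3 + 2)/2 = -0.5
E[Y] = 5 * (-0.5) - 1 = -3.5

-3.5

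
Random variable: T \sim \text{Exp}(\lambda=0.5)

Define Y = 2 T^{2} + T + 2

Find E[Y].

E[Y] = 2*E[T²] + 1*E[T] + 2
E[T] = 2
E[T²] = Var(T) + (E[T])² = 4 + 4 = 8
E[Y] = 2*8 + 1*2 + 2 = 20

20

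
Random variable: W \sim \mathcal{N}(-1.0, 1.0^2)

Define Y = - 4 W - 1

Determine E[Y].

For Y = -4W - 1:
E[Y] = -4 * E[W] - 1
E[W] = -1.0 = -1
E[Y] = -4 * (-1) - 1 = 3

3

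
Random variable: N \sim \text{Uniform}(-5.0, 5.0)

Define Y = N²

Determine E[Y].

E[N²] = Var(N) + (E[N])² = 8.3333333 + 0 = 8.3333333

8.3333333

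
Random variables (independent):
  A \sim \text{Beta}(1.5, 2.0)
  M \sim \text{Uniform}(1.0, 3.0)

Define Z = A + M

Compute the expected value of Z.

E[Z] = 1*E[A] + 1*E[M]
E[A] = 0.42857143
E[M] = 2
E[Z] = 1*0.42857143 + 1*2 = 2.4285714

2.4285714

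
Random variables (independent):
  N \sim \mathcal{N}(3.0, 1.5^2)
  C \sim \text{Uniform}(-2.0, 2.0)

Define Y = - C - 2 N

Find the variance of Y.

For independent RVs: Var(aX + bY) = a²Var(X) + b²Var(Y)
Var(N) = 2.25
Var(C) = 1.3333333
Var(Y) = (-2)²*2.25 + (-1)²*1.3333333
= 4*2.25 + 1*1.3333333 = 10.333333

10.333333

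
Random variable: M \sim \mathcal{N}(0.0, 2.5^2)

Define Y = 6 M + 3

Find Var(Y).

For Y = aM + b: Var(Y) = a² * Var(M)
Var(M) = 2.5^2 = 6.25
Var(Y) = 6² * 6.25 = 36 * 6.25 = 225

225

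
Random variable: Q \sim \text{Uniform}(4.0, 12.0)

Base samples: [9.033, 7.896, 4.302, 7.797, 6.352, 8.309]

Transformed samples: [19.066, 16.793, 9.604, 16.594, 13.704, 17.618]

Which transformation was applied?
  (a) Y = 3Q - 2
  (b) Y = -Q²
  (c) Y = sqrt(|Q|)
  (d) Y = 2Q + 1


Checking option (d) Y = 2Q + 1:
  Q = 9.033 -> Y = 19.066 ✓
  Q = 7.896 -> Y = 16.793 ✓
  Q = 4.302 -> Y = 9.604 ✓
All samples match this transformation.

(d) 2Q + 1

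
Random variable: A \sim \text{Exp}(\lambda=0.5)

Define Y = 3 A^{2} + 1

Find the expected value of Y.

E[Y] = 3*E[A²] + 1
E[A] = 2
E[A²] = Var(A) + (E[A])² = 4 + 4 = 8
E[Y] = 3*8 + 1 = 25

25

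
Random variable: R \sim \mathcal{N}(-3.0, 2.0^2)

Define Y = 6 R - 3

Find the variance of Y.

For Y = aR + b: Var(Y) = a² * Var(R)
Var(R) = 2.0^2 = 4
Var(Y) = 6² * 4 = 36 * 4 = 144

144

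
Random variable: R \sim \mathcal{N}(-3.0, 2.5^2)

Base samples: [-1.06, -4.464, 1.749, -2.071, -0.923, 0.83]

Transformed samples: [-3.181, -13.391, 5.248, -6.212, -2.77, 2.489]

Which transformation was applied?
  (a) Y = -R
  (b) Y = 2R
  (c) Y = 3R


Checking option (c) Y = 3R:
  R = -1.06 -> Y = -3.181 ✓
  R = -4.464 -> Y = -13.391 ✓
  R = 1.749 -> Y = 5.248 ✓
All samples match this transformation.

(c) 3R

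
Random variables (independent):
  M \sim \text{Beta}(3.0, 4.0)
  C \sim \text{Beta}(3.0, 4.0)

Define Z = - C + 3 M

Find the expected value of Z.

E[Z] = 3*E[M] - 1*E[C]
E[M] = 0.42857143
E[C] = 0.42857143
E[Z] = 3*0.42857143 - 1*0.42857143 = 0.85714286

0.85714286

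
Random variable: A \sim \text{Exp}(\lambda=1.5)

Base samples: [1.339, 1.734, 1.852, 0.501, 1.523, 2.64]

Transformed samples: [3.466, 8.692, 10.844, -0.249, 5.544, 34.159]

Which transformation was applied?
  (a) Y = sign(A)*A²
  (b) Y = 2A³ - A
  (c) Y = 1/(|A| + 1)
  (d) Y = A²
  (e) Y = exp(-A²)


Checking option (b) Y = 2A³ - A:
  A = 1.339 -> Y = 3.466 ✓
  A = 1.734 -> Y = 8.692 ✓
  A = 1.852 -> Y = 10.844 ✓
All samples match this transformation.

(b) 2A³ - A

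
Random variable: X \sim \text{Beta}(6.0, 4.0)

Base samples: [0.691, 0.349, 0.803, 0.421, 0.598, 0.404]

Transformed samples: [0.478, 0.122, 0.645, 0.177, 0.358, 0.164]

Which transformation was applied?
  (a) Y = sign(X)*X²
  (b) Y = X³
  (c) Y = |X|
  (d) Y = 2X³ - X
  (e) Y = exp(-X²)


Checking option (a) Y = sign(X)*X²:
  X = 0.691 -> Y = 0.478 ✓
  X = 0.349 -> Y = 0.122 ✓
  X = 0.803 -> Y = 0.645 ✓
All samples match this transformation.

(a) sign(X)*X²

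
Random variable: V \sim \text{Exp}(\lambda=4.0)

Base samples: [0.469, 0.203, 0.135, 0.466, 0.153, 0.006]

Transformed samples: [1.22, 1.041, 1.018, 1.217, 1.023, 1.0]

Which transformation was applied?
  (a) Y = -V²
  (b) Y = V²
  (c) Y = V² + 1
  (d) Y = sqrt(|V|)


Checking option (c) Y = V² + 1:
  V = 0.469 -> Y = 1.22 ✓
  V = 0.203 -> Y = 1.041 ✓
  V = 0.135 -> Y = 1.018 ✓
All samples match this transformation.

(c) V² + 1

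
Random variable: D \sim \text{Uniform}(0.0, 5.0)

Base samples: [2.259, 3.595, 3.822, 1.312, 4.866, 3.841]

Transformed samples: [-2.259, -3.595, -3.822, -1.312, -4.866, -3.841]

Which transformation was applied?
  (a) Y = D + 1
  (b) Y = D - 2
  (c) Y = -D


Checking option (c) Y = -D:
  D = 2.259 -> Y = -2.259 ✓
  D = 3.595 -> Y = -3.595 ✓
  D = 3.822 -> Y = -3.822 ✓
All samples match this transformation.

(c) -D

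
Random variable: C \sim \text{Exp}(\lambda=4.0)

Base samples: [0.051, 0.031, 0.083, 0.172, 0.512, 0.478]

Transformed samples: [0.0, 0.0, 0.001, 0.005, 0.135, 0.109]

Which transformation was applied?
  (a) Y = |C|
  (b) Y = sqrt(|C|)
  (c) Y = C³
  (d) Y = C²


Checking option (c) Y = C³:
  C = 0.051 -> Y = 0.0 ✓
  C = 0.031 -> Y = 0.0 ✓
  C = 0.083 -> Y = 0.001 ✓
All samples match this transformation.

(c) C³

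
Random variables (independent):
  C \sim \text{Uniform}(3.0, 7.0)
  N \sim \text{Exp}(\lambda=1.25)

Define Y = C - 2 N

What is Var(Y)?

For independent RVs: Var(aX + bY) = a²Var(X) + b²Var(Y)
Var(C) = 1.3333333
Var(N) = 0.64
Var(Y) = 1²*1.3333333 + (-2)²*0.64
= 1*1.3333333 + 4*0.64 = 3.8933333

3.8933333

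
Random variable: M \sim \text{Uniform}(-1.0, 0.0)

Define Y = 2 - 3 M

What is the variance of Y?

For Y = aM + b: Var(Y) = a² * Var(M)
Var(M) = (0 + 1)^2/12 = 0.083333333
Var(Y) = (-3)² * 0.083333333 = 9 * 0.083333333 = 0.75

0.75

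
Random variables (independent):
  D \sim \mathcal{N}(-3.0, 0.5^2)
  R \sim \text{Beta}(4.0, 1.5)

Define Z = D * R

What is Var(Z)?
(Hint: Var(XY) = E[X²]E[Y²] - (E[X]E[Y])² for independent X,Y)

Var(XY) = E[X²]E[Y²] - (E[X]E[Y])²
E[D] = -3, Var(D) = 0.25
E[R] = 0.72727273, Var(R) = 0.03051494
E[D²] = 0.25 + (-3)² = 9.25
E[R²] = 0.03051494 + 0.72727273² = 0.55944056
Var(Z) = 9.25*0.55944056 - (-3*0.72727273)²
= 5.1748252 - 4.7603306 = 0.4144946

0.4144946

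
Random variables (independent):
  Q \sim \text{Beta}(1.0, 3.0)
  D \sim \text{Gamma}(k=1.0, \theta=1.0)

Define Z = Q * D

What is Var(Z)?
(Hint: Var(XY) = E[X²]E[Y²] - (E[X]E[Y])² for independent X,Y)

Var(XY) = E[X²]E[Y²] - (E[X]E[Y])²
E[Q] = 0.25, Var(Q) = 0.0375
E[D] = 1, Var(D) = 1
E[Q²] = 0.0375 + 0.25² = 0.1
E[D²] = 1 + 1² = 2
Var(Z) = 0.1*2 - (0.25*1)²
= 0.2 - 0.0625 = 0.1375

0.1375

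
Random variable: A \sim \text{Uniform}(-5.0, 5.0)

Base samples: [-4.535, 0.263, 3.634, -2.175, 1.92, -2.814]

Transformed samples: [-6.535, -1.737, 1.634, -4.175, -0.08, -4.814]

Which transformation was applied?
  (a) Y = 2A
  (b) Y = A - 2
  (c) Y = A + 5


Checking option (b) Y = A - 2:
  A = -4.535 -> Y = -6.535 ✓
  A = 0.263 -> Y = -1.737 ✓
  A = 3.634 -> Y = 1.634 ✓
All samples match this transformation.

(b) A - 2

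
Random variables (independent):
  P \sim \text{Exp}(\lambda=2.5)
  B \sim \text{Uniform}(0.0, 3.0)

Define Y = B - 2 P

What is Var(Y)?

For independent RVs: Var(aX + bY) = a²Var(X) + b²Var(Y)
Var(P) = 0.16
Var(B) = 0.75
Var(Y) = (-2)²*0.16 + 1²*0.75
= 4*0.16 + 1*0.75 = 1.39

1.39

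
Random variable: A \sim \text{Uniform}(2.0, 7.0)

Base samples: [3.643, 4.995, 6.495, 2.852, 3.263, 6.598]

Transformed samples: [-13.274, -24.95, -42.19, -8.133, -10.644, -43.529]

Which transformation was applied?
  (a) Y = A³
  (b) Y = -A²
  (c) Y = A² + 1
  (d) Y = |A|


Checking option (b) Y = -A²:
  A = 3.643 -> Y = -13.274 ✓
  A = 4.995 -> Y = -24.95 ✓
  A = 6.495 -> Y = -42.19 ✓
All samples match this transformation.

(b) -A²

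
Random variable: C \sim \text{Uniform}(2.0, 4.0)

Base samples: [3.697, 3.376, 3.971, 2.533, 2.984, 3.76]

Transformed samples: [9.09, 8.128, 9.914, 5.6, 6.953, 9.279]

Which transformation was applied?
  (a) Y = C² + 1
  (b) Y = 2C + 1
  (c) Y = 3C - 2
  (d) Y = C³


Checking option (c) Y = 3C - 2:
  C = 3.697 -> Y = 9.09 ✓
  C = 3.376 -> Y = 8.128 ✓
  C = 3.971 -> Y = 9.914 ✓
All samples match this transformation.

(c) 3C - 2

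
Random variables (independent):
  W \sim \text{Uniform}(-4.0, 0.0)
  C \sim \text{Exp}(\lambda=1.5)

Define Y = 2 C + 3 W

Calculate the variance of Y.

For independent RVs: Var(aX + bY) = a²Var(X) + b²Var(Y)
Var(W) = 1.3333333
Var(C) = 0.44444444
Var(Y) = 3²*1.3333333 + 2²*0.44444444
= 9*1.3333333 + 4*0.44444444 = 13.777778

13.777778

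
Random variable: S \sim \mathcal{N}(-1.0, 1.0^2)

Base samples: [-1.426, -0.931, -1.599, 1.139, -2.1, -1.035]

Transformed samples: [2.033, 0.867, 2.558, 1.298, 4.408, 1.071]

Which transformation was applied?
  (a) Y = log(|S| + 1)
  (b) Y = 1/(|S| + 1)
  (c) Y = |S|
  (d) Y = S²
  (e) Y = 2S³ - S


Checking option (d) Y = S²:
  S = -1.426 -> Y = 2.033 ✓
  S = -0.931 -> Y = 0.867 ✓
  S = -1.599 -> Y = 2.558 ✓
All samples match this transformation.

(d) S²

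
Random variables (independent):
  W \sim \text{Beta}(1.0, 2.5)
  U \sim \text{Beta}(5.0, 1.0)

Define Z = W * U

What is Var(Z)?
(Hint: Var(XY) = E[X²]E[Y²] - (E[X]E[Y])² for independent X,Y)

Var(XY) = E[X²]E[Y²] - (E[X]E[Y])²
E[W] = 0.28571429, Var(W) = 0.045351474
E[U] = 0.83333333, Var(U) = 0.01984127
E[W²] = 0.045351474 + 0.28571429² = 0.12698413
E[U²] = 0.01984127 + 0.83333333² = 0.71428571
Var(Z) = 0.12698413*0.71428571 - (0.28571429*0.83333333)²
= 0.090702948 - 0.056689342 = 0.034013605

0.034013605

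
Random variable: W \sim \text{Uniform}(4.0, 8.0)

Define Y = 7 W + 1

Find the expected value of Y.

For Y = 7W + 1:
E[Y] = 7 * E[W] + 1
E[W] = (4 + 8)/2 = 6
E[Y] = 7 * 6 + 1 = 43

43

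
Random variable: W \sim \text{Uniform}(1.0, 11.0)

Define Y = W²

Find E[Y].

Using E[X²] = Var(X) + (E[X])²:
E[W] = 6
Var(W) = (11 - 1)^2/12 = 8.3333333
E[W²] = 8.3333333 + 6² = 8.3333333 + 36 = 44.333333

44.333333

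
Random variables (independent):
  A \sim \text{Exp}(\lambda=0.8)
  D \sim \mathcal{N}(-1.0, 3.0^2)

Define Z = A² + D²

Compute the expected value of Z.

E[Z] = E[A²] + E[D²]
E[A²] = Var(A) + E[A]² = 1.5625 + 1.5625 = 3.125
E[D²] = Var(D) + E[D]² = 9 + 1 = 10
E[Z] = 3.125 + 10 = 13.125

13.125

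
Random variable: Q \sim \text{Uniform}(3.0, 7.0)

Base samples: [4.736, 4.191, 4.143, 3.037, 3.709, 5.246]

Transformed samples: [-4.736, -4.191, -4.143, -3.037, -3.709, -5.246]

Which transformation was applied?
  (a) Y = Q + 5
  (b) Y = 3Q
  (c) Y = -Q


Checking option (c) Y = -Q:
  Q = 4.736 -> Y = -4.736 ✓
  Q = 4.191 -> Y = -4.191 ✓
  Q = 4.143 -> Y = -4.143 ✓
All samples match this transformation.

(c) -Q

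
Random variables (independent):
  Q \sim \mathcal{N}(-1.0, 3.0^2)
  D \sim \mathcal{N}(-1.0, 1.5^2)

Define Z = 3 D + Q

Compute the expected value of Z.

E[Z] = 1*E[Q] + 3*E[D]
E[Q] = -1
E[D] = -1
E[Z] = 1*(-1) + 3*(-1) = -4

-4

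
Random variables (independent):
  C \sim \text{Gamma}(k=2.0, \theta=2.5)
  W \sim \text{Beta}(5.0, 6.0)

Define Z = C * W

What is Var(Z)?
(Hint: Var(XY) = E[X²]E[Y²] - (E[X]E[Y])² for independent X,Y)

Var(XY) = E[X²]E[Y²] - (E[X]E[Y])²
E[C] = 5, Var(C) = 12.5
E[W] = 0.45454545, Var(W) = 0.020661157
E[C²] = 12.5 + 5² = 37.5
E[W²] = 0.020661157 + 0.45454545² = 0.22727273
Var(Z) = 37.5*0.22727273 - (5*0.45454545)²
= 8.5227273 - 5.1652893 = 3.357438

3.357438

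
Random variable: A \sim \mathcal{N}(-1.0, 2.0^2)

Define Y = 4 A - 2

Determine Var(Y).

For Y = aA + b: Var(Y) = a² * Var(A)
Var(A) = 2.0^2 = 4
Var(Y) = 4² * 4 = 16 * 4 = 64

64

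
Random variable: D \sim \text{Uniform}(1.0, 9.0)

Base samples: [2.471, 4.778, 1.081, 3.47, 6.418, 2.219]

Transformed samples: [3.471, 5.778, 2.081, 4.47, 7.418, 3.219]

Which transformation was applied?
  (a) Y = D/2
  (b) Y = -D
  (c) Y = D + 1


Checking option (c) Y = D + 1:
  D = 2.471 -> Y = 3.471 ✓
  D = 4.778 -> Y = 5.778 ✓
  D = 1.081 -> Y = 2.081 ✓
All samples match this transformation.

(c) D + 1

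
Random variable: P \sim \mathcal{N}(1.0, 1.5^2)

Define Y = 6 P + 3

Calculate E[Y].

For Y = 6P + 3:
E[Y] = 6 * E[P] + 3
E[P] = 1.0 = 1
E[Y] = 6 * 1 + 3 = 9

9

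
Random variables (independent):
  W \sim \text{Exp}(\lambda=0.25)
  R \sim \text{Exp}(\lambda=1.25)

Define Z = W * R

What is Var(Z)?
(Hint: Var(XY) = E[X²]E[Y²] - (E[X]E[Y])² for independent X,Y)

Var(XY) = E[X²]E[Y²] - (E[X]E[Y])²
E[W] = 4, Var(W) = 16
E[R] = 0.8, Var(R) = 0.64
E[W²] = 16 + 4² = 32
E[R²] = 0.64 + 0.8² = 1.28
Var(Z) = 32*1.28 - (4*0.8)²
= 40.96 - 10.24 = 30.72

30.72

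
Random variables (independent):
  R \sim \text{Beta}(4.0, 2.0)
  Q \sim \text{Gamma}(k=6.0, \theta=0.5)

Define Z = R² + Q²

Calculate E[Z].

E[Z] = E[R²] + E[Q²]
E[R²] = Var(R) + E[R]² = 0.031746032 + 0.44444444 = 0.47619048
E[Q²] = Var(Q) + E[Q]² = 1.5 + 9 = 10.5
E[Z] = 0.47619048 + 10.5 = 10.97619

10.97619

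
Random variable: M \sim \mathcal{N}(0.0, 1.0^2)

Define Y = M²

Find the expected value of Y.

Using E[X²] = Var(X) + (E[X])²:
E[M] = 0
Var(M) = 1.0^2 = 1
E[M²] = 1 + 0² = 1 + 0 = 1

1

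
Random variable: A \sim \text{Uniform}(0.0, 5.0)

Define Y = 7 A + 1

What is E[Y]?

For Y = 7A + 1:
E[Y] = 7 * E[A] + 1
E[A] = (0 + 5)/2 = 2.5
E[Y] = 7 * 2.5 + 1 = 18.5

18.5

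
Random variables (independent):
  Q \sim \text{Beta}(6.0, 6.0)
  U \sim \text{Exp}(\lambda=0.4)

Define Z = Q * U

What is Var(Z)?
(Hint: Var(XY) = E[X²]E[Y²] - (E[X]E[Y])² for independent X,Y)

Var(XY) = E[X²]E[Y²] - (E[X]E[Y])²
E[Q] = 0.5, Var(Q) = 0.019230769
E[U] = 2.5, Var(U) = 6.25
E[Q²] = 0.019230769 + 0.5² = 0.26923077
E[U²] = 6.25 + 2.5² = 12.5
Var(Z) = 0.26923077*12.5 - (0.5*2.5)²
= 3.3653846 - 1.5625 = 1.8028846

1.8028846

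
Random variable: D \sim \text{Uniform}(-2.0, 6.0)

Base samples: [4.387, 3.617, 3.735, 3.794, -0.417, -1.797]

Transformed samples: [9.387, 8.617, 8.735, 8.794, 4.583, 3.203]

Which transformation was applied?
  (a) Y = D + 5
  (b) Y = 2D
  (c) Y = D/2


Checking option (a) Y = D + 5:
  D = 4.387 -> Y = 9.387 ✓
  D = 3.617 -> Y = 8.617 ✓
  D = 3.735 -> Y = 8.735 ✓
All samples match this transformation.

(a) D + 5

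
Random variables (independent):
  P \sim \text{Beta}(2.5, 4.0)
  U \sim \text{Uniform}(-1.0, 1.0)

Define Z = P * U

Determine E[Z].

For independent RVs: E[XY] = E[X]*E[Y]
E[P] = 0.38461538
E[U] = 0
E[Z] = 0.38461538 * 0 = 0

0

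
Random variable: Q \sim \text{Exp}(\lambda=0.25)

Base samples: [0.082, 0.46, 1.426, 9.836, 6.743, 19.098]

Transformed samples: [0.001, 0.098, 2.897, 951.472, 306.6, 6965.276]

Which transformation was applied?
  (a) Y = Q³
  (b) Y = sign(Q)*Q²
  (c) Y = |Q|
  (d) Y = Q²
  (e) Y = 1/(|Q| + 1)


Checking option (a) Y = Q³:
  Q = 0.082 -> Y = 0.001 ✓
  Q = 0.46 -> Y = 0.098 ✓
  Q = 1.426 -> Y = 2.897 ✓
All samples match this transformation.

(a) Q³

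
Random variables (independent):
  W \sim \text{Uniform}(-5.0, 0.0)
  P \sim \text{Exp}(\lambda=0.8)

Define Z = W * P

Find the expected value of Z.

For independent RVs: E[XY] = E[X]*E[Y]
E[W] = -2.5
E[P] = 1.25
E[Z] = -2.5 * 1.25 = -3.125

-3.125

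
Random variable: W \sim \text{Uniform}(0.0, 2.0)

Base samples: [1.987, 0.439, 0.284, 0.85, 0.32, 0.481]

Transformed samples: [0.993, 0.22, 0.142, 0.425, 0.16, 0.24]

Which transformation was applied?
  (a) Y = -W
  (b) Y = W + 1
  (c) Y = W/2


Checking option (c) Y = W/2:
  W = 1.987 -> Y = 0.993 ✓
  W = 0.439 -> Y = 0.22 ✓
  W = 0.284 -> Y = 0.142 ✓
All samples match this transformation.

(c) W/2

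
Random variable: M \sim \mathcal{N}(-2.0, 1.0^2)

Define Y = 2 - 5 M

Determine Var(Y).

For Y = aM + b: Var(Y) = a² * Var(M)
Var(M) = 1.0^2 = 1
Var(Y) = (-5)² * 1 = 25 * 1 = 25

25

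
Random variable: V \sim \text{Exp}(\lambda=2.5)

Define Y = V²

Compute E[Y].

E[V²] = Var(V) + (E[V])² = 0.16 + 0.16 = 0.32

0.32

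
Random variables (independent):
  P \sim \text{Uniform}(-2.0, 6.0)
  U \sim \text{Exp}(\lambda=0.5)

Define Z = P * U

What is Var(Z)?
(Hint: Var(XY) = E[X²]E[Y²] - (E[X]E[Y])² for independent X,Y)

Var(XY) = E[X²]E[Y²] - (E[X]E[Y])²
E[P] = 2, Var(P) = 5.3333333
E[U] = 2, Var(U) = 4
E[P²] = 5.3333333 + 2² = 9.3333333
E[U²] = 4 + 2² = 8
Var(Z) = 9.3333333*8 - (2*2)²
= 74.666667 - 16 = 58.666667

58.666667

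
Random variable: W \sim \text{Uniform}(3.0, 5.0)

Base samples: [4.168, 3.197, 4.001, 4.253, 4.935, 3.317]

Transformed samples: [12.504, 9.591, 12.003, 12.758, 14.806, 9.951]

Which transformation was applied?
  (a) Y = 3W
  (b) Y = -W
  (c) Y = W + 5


Checking option (a) Y = 3W:
  W = 4.168 -> Y = 12.504 ✓
  W = 3.197 -> Y = 9.591 ✓
  W = 4.001 -> Y = 12.003 ✓
All samples match this transformation.

(a) 3W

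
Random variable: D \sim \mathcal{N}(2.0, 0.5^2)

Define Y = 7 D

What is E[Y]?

For Y = 7D:
E[Y] = 7 * E[D]
E[D] = 2.0 = 2
E[Y] = 7 * 2 = 14

14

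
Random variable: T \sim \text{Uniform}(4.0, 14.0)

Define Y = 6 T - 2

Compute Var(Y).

For Y = aT + b: Var(Y) = a² * Var(T)
Var(T) = (14 - 4)^2/12 = 8.3333333
Var(Y) = 6² * 8.3333333 = 36 * 8.3333333 = 300

300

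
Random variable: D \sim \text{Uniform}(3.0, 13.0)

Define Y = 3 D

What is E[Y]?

For Y = 3D:
E[Y] = 3 * E[D]
E[D] = (3 + 13)/2 = 8
E[Y] = 3 * 8 = 24

24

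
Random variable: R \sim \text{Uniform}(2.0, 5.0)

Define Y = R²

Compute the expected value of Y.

E[R²] = Var(R) + (E[R])² = 0.75 + 12.25 = 13

13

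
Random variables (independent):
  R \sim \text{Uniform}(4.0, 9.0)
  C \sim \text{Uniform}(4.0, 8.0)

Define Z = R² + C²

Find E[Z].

E[Z] = E[R²] + E[C²]
E[R²] = Var(R) + E[R]² = 2.0833333 + 42.25 = 44.333333
E[C²] = Var(C) + E[C]² = 1.3333333 + 36 = 37.333333
E[Z] = 44.333333 + 37.333333 = 81.666667

81.666667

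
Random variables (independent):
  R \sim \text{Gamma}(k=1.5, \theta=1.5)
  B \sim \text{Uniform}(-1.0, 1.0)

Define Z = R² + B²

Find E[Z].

E[Z] = E[R²] + E[B²]
E[R²] = Var(R) + E[R]² = 3.375 + 5.0625 = 8.4375
E[B²] = Var(B) + E[B]² = 0.33333333 + 0 = 0.33333333
E[Z] = 8.4375 + 0.33333333 = 8.7708333

8.7708333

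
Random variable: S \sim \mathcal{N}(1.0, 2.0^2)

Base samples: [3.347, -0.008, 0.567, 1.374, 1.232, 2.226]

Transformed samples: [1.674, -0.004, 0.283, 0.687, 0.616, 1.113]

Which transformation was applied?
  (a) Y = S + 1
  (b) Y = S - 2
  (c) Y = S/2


Checking option (c) Y = S/2:
  S = 3.347 -> Y = 1.674 ✓
  S = -0.008 -> Y = -0.004 ✓
  S = 0.567 -> Y = 0.283 ✓
All samples match this transformation.

(c) S/2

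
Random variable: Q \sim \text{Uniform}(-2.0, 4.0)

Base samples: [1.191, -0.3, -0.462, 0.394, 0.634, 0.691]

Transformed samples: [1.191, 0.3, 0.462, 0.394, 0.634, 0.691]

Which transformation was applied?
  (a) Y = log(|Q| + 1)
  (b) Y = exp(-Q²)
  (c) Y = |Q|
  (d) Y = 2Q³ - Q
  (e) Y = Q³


Checking option (c) Y = |Q|:
  Q = 1.191 -> Y = 1.191 ✓
  Q = -0.3 -> Y = 0.3 ✓
  Q = -0.462 -> Y = 0.462 ✓
All samples match this transformation.

(c) |Q|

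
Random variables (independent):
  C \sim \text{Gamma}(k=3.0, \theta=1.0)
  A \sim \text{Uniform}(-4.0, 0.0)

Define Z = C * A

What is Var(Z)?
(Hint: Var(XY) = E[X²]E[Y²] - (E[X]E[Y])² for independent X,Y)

Var(XY) = E[X²]E[Y²] - (E[X]E[Y])²
E[C] = 3, Var(C) = 3
E[A] = -2, Var(A) = 1.3333333
E[C²] = 3 + 3² = 12
E[A²] = 1.3333333 + (-2)² = 5.3333333
Var(Z) = 12*5.3333333 - (3*(-2))²
= 64 - 36 = 28

28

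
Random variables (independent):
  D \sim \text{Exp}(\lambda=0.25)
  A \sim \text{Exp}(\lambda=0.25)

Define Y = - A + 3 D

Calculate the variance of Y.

For independent RVs: Var(aX + bY) = a²Var(X) + b²Var(Y)
Var(D) = 16
Var(A) = 16
Var(Y) = 3²*16 + (-1)²*16
= 9*16 + 1*16 = 160

160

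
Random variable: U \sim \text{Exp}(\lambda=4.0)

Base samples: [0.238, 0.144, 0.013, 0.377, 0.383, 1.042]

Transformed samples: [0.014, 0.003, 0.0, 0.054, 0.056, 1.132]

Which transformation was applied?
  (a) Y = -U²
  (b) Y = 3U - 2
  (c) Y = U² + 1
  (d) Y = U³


Checking option (d) Y = U³:
  U = 0.238 -> Y = 0.014 ✓
  U = 0.144 -> Y = 0.003 ✓
  U = 0.013 -> Y = 0.0 ✓
All samples match this transformation.

(d) U³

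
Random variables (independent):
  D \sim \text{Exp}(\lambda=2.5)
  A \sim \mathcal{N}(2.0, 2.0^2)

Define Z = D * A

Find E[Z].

For independent RVs: E[XY] = E[X]*E[Y]
E[D] = 0.4
E[A] = 2
E[Z] = 0.4 * 2 = 0.8

0.8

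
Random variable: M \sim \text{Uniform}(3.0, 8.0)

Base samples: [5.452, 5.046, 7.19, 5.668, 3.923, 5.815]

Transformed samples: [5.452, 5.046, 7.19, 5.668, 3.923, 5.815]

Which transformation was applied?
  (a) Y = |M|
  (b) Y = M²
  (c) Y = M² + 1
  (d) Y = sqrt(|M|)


Checking option (a) Y = |M|:
  M = 5.452 -> Y = 5.452 ✓
  M = 5.046 -> Y = 5.046 ✓
  M = 7.19 -> Y = 7.19 ✓
All samples match this transformation.

(a) |M|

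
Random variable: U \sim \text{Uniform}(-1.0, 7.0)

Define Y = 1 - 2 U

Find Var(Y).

For Y = aU + b: Var(Y) = a² * Var(U)
Var(U) = (7 + 1)^2/12 = 5.3333333
Var(Y) = (-2)² * 5.3333333 = 4 * 5.3333333 = 21.333333

21.333333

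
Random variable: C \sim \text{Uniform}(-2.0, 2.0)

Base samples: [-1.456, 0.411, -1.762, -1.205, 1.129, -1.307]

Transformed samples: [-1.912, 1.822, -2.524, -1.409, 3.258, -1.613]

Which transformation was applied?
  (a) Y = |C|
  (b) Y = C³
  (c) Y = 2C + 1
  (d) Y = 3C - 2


Checking option (c) Y = 2C + 1:
  C = -1.456 -> Y = -1.912 ✓
  C = 0.411 -> Y = 1.822 ✓
  C = -1.762 -> Y = -2.524 ✓
All samples match this transformation.

(c) 2C + 1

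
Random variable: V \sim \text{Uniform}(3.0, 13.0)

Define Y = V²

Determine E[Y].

Using E[X²] = Var(X) + (E[X])²:
E[V] = 8
Var(V) = (13 - 3)^2/12 = 8.3333333
E[V²] = 8.3333333 + 8² = 8.3333333 + 64 = 72.333333

72.333333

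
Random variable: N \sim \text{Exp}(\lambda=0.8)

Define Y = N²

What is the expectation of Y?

E[N²] = Var(N) + (E[N])² = 1.5625 + 1.5625 = 3.125

3.125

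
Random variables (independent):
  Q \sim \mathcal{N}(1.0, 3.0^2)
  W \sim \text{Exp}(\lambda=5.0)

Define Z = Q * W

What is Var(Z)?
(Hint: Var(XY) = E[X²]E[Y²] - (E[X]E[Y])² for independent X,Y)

Var(XY) = E[X²]E[Y²] - (E[X]E[Y])²
E[Q] = 1, Var(Q) = 9
E[W] = 0.2, Var(W) = 0.04
E[Q²] = 9 + 1² = 10
E[W²] = 0.04 + 0.2² = 0.08
Var(Z) = 10*0.08 - (1*0.2)²
= 0.8 - 0.04 = 0.76

0.76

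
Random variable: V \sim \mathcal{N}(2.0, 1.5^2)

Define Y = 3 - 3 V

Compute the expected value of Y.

For Y = -3V + 3:
E[Y] = -3 * E[V] + 3
E[V] = 2.0 = 2
E[Y] = -3 * 2 + 3 = -3

-3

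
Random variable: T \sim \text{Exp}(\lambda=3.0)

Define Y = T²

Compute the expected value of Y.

E[T²] = Var(T) + (E[T])² = 0.11111111 + 0.11111111 = 0.22222222

0.22222222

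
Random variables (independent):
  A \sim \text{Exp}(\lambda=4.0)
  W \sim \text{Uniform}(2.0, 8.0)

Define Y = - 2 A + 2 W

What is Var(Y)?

For independent RVs: Var(aX + bY) = a²Var(X) + b²Var(Y)
Var(A) = 0.0625
Var(W) = 3
Var(Y) = (-2)²*0.0625 + 2²*3
= 4*0.0625 + 4*3 = 12.25

12.25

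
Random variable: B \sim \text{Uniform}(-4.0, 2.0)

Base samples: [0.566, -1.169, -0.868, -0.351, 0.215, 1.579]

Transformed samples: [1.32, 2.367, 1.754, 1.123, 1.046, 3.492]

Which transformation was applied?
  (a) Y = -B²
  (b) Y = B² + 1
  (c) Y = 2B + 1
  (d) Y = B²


Checking option (b) Y = B² + 1:
  B = 0.566 -> Y = 1.32 ✓
  B = -1.169 -> Y = 2.367 ✓
  B = -0.868 -> Y = 1.754 ✓
All samples match this transformation.

(b) B² + 1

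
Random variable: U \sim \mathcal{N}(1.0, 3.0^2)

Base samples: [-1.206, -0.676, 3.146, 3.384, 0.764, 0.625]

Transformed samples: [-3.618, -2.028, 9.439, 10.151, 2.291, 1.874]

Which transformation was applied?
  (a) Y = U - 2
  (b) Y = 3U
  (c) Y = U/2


Checking option (b) Y = 3U:
  U = -1.206 -> Y = -3.618 ✓
  U = -0.676 -> Y = -2.028 ✓
  U = 3.146 -> Y = 9.439 ✓
All samples match this transformation.

(b) 3U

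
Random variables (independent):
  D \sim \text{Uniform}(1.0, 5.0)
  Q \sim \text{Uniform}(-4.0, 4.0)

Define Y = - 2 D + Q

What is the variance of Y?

For independent RVs: Var(aX + bY) = a²Var(X) + b²Var(Y)
Var(D) = 1.3333333
Var(Q) = 5.3333333
Var(Y) = (-2)²*1.3333333 + 1²*5.3333333
= 4*1.3333333 + 1*5.3333333 = 10.666667

10.666667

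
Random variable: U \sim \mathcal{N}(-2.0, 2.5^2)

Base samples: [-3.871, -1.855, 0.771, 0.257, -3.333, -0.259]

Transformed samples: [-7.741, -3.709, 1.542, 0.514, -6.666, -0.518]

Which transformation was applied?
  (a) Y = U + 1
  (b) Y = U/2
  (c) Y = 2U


Checking option (c) Y = 2U:
  U = -3.871 -> Y = -7.741 ✓
  U = -1.855 -> Y = -3.709 ✓
  U = 0.771 -> Y = 1.542 ✓
All samples match this transformation.

(c) 2U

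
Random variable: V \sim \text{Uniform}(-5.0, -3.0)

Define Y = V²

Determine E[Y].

E[V²] = Var(V) + (E[V])² = 0.33333333 + 16 = 16.333333

16.333333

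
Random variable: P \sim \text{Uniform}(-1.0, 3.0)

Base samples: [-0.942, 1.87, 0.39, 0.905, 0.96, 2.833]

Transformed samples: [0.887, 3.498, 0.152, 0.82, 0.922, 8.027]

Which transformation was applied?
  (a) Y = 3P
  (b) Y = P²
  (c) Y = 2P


Checking option (b) Y = P²:
  P = -0.942 -> Y = 0.887 ✓
  P = 1.87 -> Y = 3.498 ✓
  P = 0.39 -> Y = 0.152 ✓
All samples match this transformation.

(b) P²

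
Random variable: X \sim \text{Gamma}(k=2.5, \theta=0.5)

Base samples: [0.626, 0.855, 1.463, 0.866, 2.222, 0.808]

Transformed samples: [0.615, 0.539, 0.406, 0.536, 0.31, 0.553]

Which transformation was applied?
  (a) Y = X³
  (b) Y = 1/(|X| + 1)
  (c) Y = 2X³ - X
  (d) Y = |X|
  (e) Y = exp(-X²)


Checking option (b) Y = 1/(|X| + 1):
  X = 0.626 -> Y = 0.615 ✓
  X = 0.855 -> Y = 0.539 ✓
  X = 1.463 -> Y = 0.406 ✓
All samples match this transformation.

(b) 1/(|X| + 1)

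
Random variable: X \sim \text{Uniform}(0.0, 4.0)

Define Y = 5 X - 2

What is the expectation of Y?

For Y = 5X - 2:
E[Y] = 5 * E[X] - 2
E[X] = (0 + 4)/2 = 2
E[Y] = 5 * 2 - 2 = 8

8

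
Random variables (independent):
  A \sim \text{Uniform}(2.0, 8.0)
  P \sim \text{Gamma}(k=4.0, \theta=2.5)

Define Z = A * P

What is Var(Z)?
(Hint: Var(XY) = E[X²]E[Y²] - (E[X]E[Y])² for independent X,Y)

Var(XY) = E[X²]E[Y²] - (E[X]E[Y])²
E[A] = 5, Var(A) = 3
E[P] = 10, Var(P) = 25
E[A²] = 3 + 5² = 28
E[P²] = 25 + 10² = 125
Var(Z) = 28*125 - (5*10)²
= 3500 - 2500 = 1000

1000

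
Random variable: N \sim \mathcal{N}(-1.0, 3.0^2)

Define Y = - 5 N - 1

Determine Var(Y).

For Y = aN + b: Var(Y) = a² * Var(N)
Var(N) = 3.0^2 = 9
Var(Y) = (-5)² * 9 = 25 * 9 = 225

225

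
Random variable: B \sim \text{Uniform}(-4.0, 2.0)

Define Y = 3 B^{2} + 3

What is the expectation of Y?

E[Y] = 3*E[B²] + 3
E[B] = -1
E[B²] = Var(B) + (E[B])² = 3 + 1 = 4
E[Y] = 3*4 + 3 = 15

15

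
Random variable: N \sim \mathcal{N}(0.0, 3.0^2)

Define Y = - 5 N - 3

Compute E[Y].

For Y = -5N - 3:
E[Y] = -5 * E[N] - 3
E[N] = 0.0 = 0
E[Y] = -5 * 0 - 3 = -3

-3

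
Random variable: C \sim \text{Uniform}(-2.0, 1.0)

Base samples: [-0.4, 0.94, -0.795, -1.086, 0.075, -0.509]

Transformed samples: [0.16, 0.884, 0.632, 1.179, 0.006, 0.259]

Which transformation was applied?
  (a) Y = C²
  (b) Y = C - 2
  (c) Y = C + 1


Checking option (a) Y = C²:
  C = -0.4 -> Y = 0.16 ✓
  C = 0.94 -> Y = 0.884 ✓
  C = -0.795 -> Y = 0.632 ✓
All samples match this transformation.

(a) C²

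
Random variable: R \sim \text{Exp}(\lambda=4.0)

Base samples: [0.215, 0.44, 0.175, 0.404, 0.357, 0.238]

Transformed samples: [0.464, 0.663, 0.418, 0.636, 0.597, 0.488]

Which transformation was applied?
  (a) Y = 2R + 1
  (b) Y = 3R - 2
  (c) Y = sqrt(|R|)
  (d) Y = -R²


Checking option (c) Y = sqrt(|R|):
  R = 0.215 -> Y = 0.464 ✓
  R = 0.44 -> Y = 0.663 ✓
  R = 0.175 -> Y = 0.418 ✓
All samples match this transformation.

(c) sqrt(|R|)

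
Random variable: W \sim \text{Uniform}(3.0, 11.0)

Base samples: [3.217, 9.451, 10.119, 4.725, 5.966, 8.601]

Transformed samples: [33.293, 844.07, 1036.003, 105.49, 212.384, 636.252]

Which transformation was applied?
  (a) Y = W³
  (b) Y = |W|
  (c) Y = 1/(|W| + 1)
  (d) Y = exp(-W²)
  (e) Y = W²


Checking option (a) Y = W³:
  W = 3.217 -> Y = 33.293 ✓
  W = 9.451 -> Y = 844.07 ✓
  W = 10.119 -> Y = 1036.003 ✓
All samples match this transformation.

(a) W³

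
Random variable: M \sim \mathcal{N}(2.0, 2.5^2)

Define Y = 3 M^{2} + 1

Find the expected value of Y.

E[Y] = 3*E[M²] + 1
E[M] = 2
E[M²] = Var(M) + (E[M])² = 6.25 + 4 = 10.25
E[Y] = 3*10.25 + 1 = 31.75

31.75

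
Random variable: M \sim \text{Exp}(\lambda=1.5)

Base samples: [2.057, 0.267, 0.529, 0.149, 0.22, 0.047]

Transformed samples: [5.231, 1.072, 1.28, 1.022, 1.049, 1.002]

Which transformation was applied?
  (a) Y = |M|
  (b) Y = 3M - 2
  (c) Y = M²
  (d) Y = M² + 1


Checking option (d) Y = M² + 1:
  M = 2.057 -> Y = 5.231 ✓
  M = 0.267 -> Y = 1.072 ✓
  M = 0.529 -> Y = 1.28 ✓
All samples match this transformation.

(d) M² + 1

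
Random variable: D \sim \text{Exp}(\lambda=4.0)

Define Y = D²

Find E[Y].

E[D²] = Var(D) + (E[D])² = 0.0625 + 0.0625 = 0.125

0.125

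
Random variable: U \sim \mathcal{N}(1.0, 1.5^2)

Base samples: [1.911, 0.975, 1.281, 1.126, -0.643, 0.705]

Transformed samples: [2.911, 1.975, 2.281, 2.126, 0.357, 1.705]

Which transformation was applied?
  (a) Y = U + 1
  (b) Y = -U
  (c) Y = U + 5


Checking option (a) Y = U + 1:
  U = 1.911 -> Y = 2.911 ✓
  U = 0.975 -> Y = 1.975 ✓
  U = 1.281 -> Y = 2.281 ✓
All samples match this transformation.

(a) U + 1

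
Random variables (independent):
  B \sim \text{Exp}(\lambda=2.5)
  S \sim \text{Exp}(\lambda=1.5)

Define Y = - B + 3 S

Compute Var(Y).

For independent RVs: Var(aX + bY) = a²Var(X) + b²Var(Y)
Var(B) = 0.16
Var(S) = 0.44444444
Var(Y) = (-1)²*0.16 + 3²*0.44444444
= 1*0.16 + 9*0.44444444 = 4.16

4.16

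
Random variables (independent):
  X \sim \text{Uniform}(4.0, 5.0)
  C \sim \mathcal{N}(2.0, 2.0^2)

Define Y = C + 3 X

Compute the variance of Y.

For independent RVs: Var(aX + bY) = a²Var(X) + b²Var(Y)
Var(X) = 0.083333333
Var(C) = 4
Var(Y) = 3²*0.083333333 + 1²*4
= 9*0.083333333 + 1*4 = 4.75

4.75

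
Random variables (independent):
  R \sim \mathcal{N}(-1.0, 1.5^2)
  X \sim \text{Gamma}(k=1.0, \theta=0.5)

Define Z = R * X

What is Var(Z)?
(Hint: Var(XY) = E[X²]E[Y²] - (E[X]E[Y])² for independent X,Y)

Var(XY) = E[X²]E[Y²] - (E[X]E[Y])²
E[R] = -1, Var(R) = 2.25
E[X] = 0.5, Var(X) = 0.25
E[R²] = 2.25 + (-1)² = 3.25
E[X²] = 0.25 + 0.5² = 0.5
Var(Z) = 3.25*0.5 - (-1*0.5)²
= 1.625 - 0.25 = 1.375

1.375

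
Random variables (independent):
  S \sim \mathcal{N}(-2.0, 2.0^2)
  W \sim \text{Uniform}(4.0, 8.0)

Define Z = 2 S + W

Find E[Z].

E[Z] = 2*E[S] + 1*E[W]
E[S] = -2
E[W] = 6
E[Z] = 2*(-2) + 1*6 = 2

2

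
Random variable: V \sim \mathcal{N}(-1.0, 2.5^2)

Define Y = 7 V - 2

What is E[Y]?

For Y = 7V - 2:
E[Y] = 7 * E[V] - 2
E[V] = -1.0 = -1
E[Y] = 7 * (-1) - 2 = -9

-9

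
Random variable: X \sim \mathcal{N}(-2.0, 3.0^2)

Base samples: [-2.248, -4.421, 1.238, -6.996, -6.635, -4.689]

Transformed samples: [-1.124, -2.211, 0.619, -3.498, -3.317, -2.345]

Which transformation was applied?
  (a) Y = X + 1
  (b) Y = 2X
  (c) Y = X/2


Checking option (c) Y = X/2:
  X = -2.248 -> Y = -1.124 ✓
  X = -4.421 -> Y = -2.211 ✓
  X = 1.238 -> Y = 0.619 ✓
All samples match this transformation.

(c) X/2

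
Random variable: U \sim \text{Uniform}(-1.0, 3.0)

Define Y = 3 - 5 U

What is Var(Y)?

For Y = aU + b: Var(Y) = a² * Var(U)
Var(U) = (3 + 1)^2/12 = 1.3333333
Var(Y) = (-5)² * 1.3333333 = 25 * 1.3333333 = 33.333333

33.333333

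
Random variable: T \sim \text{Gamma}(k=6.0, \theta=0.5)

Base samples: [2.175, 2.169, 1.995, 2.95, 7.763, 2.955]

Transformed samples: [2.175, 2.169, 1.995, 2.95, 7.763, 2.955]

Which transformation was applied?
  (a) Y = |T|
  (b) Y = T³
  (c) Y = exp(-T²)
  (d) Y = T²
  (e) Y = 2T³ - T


Checking option (a) Y = |T|:
  T = 2.175 -> Y = 2.175 ✓
  T = 2.169 -> Y = 2.169 ✓
  T = 1.995 -> Y = 1.995 ✓
All samples match this transformation.

(a) |T|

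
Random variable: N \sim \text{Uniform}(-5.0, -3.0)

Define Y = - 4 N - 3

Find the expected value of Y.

For Y = -4N - 3:
E[Y] = -4 * E[N] - 3
E[N] = (-5 - 3)/2 = -4
E[Y] = -4 * (-4) - 3 = 13

13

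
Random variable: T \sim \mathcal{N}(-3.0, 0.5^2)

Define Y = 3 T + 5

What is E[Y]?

For Y = 3T + 5:
E[Y] = 3 * E[T] + 5
E[T] = -3.0 = -3
E[Y] = 3 * (-3) + 5 = -4

-4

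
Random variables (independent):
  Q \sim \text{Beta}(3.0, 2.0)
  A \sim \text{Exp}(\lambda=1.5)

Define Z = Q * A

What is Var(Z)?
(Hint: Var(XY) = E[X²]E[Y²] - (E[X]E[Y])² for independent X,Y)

Var(XY) = E[X²]E[Y²] - (E[X]E[Y])²
E[Q] = 0.6, Var(Q) = 0.04
E[A] = 0.66666667, Var(A) = 0.44444444
E[Q²] = 0.04 + 0.6² = 0.4
E[A²] = 0.44444444 + 0.66666667² = 0.88888889
Var(Z) = 0.4*0.88888889 - (0.6*0.66666667)²
= 0.35555556 - 0.16 = 0.19555556

0.19555556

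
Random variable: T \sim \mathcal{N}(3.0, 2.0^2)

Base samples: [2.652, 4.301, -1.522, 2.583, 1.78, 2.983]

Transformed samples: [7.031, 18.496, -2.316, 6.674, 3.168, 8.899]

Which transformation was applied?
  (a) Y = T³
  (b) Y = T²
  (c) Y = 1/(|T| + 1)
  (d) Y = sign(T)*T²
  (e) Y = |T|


Checking option (d) Y = sign(T)*T²:
  T = 2.652 -> Y = 7.031 ✓
  T = 4.301 -> Y = 18.496 ✓
  T = -1.522 -> Y = -2.316 ✓
All samples match this transformation.

(d) sign(T)*T²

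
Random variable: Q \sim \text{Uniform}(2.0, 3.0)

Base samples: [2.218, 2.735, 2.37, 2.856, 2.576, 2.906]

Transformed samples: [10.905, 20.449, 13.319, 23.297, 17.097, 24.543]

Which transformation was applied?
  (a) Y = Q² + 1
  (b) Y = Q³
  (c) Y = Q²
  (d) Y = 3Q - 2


Checking option (b) Y = Q³:
  Q = 2.218 -> Y = 10.905 ✓
  Q = 2.735 -> Y = 20.449 ✓
  Q = 2.37 -> Y = 13.319 ✓
All samples match this transformation.

(b) Q³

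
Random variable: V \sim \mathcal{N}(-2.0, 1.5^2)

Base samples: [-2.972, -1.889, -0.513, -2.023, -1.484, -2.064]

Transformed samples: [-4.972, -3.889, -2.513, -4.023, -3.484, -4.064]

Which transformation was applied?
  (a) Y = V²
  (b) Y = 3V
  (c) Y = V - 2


Checking option (c) Y = V - 2:
  V = -2.972 -> Y = -4.972 ✓
  V = -1.889 -> Y = -3.889 ✓
  V = -0.513 -> Y = -2.513 ✓
All samples match this transformation.

(c) V - 2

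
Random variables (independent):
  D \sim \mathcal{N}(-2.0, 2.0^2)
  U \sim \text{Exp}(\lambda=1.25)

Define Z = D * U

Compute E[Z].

For independent RVs: E[XY] = E[X]*E[Y]
E[D] = -2
E[U] = 0.8
E[Z] = -2 * 0.8 = -1.6

-1.6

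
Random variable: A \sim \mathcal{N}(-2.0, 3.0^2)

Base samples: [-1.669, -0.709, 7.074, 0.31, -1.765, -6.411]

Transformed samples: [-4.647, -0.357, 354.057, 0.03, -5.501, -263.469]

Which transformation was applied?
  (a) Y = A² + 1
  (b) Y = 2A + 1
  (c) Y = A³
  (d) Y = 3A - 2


Checking option (c) Y = A³:
  A = -1.669 -> Y = -4.647 ✓
  A = -0.709 -> Y = -0.357 ✓
  A = 7.074 -> Y = 354.057 ✓
All samples match this transformation.

(c) A³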